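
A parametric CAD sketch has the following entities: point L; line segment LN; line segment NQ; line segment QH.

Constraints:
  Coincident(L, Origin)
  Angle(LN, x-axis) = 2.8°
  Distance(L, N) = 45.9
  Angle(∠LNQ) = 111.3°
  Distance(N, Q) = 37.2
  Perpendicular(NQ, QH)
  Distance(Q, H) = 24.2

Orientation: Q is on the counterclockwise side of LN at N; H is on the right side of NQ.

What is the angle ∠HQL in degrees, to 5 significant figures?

128.44°

L is at the origin; LN runs at 2.8° with length 45.9, so N = 45.9·(cos 2.8°, sin 2.8°) = (45.845, 2.2422). ∠LNQ = 111.3°, so NQ runs at 2.8° + (180° − 111.3°) = 71.500° from the x-axis; with |NQ| = 37.2, Q = N + 37.2·(cos 71.500°, sin 71.500°) = (57.649, 37.520). NQ ⟂ QH; with |QH| = 24.2 on the right of NQ, H = Q + 24.2·(0.94832, -0.31730) = (80.598, 29.841). Then cos ∠HQL = QH·QL / (|QH||QL|), giving 128.44°.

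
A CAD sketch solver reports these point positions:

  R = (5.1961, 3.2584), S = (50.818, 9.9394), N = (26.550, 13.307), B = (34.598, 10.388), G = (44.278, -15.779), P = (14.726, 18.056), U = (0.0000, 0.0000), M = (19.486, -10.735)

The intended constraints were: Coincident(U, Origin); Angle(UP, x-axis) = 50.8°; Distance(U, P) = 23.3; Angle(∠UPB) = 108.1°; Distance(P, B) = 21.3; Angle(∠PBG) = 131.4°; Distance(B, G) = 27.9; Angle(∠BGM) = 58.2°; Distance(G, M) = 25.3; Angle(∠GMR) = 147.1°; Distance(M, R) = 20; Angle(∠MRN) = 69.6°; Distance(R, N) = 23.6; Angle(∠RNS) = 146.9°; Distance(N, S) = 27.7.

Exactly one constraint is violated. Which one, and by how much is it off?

Distance(N, S) = 27.7 — off by 3.20.

U = (0.00, 0.00) ✓; UP at 50.80° ✓; |UP| = 23.30 ✓; ∠UPB = 108.1° ✓; |PB| = 21.30 ✓; ∠PBG = 131.4° ✓; |BG| = 27.90 ✓; ∠BGM = 58.20° ✓; |GM| = 25.30 ✓; ∠GMR = 147.1° ✓; |MR| = 20.00 ✓; ∠MRN = 69.60° ✓; |RN| = 23.60 ✓; ∠RNS = 146.9° ✓; |NS| = 24.50 ✗.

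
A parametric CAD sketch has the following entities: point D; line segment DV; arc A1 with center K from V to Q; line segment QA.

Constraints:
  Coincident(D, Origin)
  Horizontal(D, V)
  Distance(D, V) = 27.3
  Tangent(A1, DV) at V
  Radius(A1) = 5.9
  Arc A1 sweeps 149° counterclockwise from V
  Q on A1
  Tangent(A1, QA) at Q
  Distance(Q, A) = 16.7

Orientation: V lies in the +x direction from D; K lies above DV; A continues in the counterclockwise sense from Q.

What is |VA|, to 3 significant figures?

22.6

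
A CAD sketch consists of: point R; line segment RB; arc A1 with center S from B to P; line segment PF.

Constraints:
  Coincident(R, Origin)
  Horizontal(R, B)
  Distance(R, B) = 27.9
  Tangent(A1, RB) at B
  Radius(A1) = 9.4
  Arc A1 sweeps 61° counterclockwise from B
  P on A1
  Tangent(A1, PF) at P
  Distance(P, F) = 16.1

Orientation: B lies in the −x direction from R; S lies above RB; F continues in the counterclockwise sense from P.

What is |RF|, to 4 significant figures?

22.34

R is at the origin; R and B share the same y with |RB| = 27.9 and B on the −x side, so B = (-27.90, 0.000). The tangent condition forces SB to be normal to RB, so S = B + (0, 9.4) = (-27.90, 9.400). On A1, B sits at bearing -90° from S; a 61° counterclockwise sweep puts P at bearing -29°, so P = S + 9.4·(cos -29°, sin -29°) = (-19.68, 4.843). A1 meets PF tangentially, so SP is at right angles to PF, so PF runs along (−sin -29°, cos -29°); with |PF| = 16.1, F = (-11.87, 18.92). Then |RF| = |F − R| = 22.34.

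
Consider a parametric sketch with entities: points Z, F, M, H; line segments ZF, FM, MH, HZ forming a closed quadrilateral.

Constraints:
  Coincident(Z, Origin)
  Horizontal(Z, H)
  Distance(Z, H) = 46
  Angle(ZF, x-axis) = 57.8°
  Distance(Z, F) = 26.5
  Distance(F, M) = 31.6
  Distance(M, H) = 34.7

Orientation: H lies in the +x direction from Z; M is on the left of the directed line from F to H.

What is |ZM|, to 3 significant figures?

55.4

Checks: |FM| = 31.60 ✓; |MH| = 34.70 ✓.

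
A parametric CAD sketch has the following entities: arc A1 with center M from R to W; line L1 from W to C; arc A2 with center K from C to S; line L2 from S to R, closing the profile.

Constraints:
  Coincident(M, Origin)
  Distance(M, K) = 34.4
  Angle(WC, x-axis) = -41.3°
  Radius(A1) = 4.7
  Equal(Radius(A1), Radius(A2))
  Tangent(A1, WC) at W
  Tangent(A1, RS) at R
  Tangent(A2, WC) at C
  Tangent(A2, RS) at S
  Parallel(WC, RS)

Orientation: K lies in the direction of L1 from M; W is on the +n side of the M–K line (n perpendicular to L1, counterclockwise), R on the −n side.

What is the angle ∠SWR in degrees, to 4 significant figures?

74.72°

The slot axis is L1's direction at -41.3°, so u = (cos -41.3°, sin -41.3°) = (0.7513, -0.6600) and n = (−sin -41.3°, cos -41.3°) = (0.6600, 0.7513). M is at the origin and K lies 34.4 along u from M, so K = 34.4·u = (25.84, -22.70). Tangency of A1 to both parallel lines with radius 4.7 puts W and R at M ± 4.7·n: W = (3.102, 3.531), R = (-3.102, -3.531). Equal radii place C and S the same way about K: C = K + 4.7·n = (28.95, -19.17), S = K − 4.7·n = (22.74, -26.23). Then cos ∠SWR = WS·WR / (|WS||WR|), giving 74.72°.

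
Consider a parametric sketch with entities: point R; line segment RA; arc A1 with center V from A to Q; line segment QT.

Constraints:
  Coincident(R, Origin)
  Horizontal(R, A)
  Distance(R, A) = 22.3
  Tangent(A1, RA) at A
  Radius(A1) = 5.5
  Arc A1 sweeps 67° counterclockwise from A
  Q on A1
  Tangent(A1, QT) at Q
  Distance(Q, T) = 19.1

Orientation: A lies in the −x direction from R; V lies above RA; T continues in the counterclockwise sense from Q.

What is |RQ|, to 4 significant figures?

17.56

R is at the origin; RA is horizontal with |RA| = 22.3 and A on the −x side, so A = (-22.30, 0.000). Since A1 is tangent to RA there, VA ⟂ RA, so V = A + (0, 5.5) = (-22.30, 5.500). On A1, A sits at bearing -90° from V; a 67° counterclockwise sweep puts Q at bearing -23°, so Q = V + 5.5·(cos -23°, sin -23°) = (-17.24, 3.351). Then |RQ| = |Q − R| = 17.56.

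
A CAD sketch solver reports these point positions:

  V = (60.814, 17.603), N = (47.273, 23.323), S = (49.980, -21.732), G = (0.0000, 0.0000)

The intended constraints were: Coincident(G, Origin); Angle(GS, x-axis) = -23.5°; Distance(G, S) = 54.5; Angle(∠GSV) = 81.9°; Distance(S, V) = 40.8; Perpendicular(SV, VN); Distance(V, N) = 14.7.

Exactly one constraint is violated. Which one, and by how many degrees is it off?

Perpendicular(SV, VN) — off by 7.50°.

G = (0.00, 0.00) ✓; GS at -23.50° ✓; |GS| = 54.50 ✓; ∠GSV = 81.90° ✓; |SV| = 40.80 ✓; ∠(SV, VN) = 82.50° ✗; |VN| = 14.70 ✓.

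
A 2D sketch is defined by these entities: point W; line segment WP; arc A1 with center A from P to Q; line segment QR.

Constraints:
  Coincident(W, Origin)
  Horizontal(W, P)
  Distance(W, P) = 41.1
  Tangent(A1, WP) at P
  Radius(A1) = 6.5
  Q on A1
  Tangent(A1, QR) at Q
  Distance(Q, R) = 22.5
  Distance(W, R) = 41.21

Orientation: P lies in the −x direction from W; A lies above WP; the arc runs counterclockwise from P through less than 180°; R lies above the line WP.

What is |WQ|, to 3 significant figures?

35.1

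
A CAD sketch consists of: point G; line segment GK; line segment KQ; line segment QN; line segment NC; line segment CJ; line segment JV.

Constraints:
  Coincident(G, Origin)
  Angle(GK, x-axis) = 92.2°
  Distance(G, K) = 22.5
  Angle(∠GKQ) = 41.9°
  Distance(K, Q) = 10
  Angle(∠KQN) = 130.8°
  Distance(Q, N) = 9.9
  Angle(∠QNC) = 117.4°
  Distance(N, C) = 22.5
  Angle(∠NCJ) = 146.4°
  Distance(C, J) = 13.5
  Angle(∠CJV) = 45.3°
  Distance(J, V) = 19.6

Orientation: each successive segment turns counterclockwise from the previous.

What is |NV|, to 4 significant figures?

18.51

∠NCJ = 146.4° gives CJ at 15.70° from the x-axis; with |CJ| = 13.5, J = (28.79, 1.763). ∠CJV = 45.3° gives JV at 150.4° from the x-axis; with |JV| = 19.6, V = (11.75, 11.44). Then |NV| = |V − N| = 18.51.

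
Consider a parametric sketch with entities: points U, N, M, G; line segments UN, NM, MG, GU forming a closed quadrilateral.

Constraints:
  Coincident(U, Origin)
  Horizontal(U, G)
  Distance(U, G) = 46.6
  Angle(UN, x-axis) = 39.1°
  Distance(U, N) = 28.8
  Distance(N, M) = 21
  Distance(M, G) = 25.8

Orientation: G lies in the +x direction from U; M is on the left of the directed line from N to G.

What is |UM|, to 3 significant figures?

49.1

U is at the origin; UG is horizontal with |UG| = 46.6 and G in +x, so G = (46.6, 0). UN runs at 39.1° with |UN| = 28.8, so N = (22.4, 18.2). M is determined by |NM| = 21.0 and |MG| = 25.8 together: it lies at the intersection of circle(N, 21.0) and circle(G, 25.8). With |NG| = 30.3, the foot of the radical line on NG is 11.4 from N and the perpendicular offset is √(21.0² − 11.4²) = 17.6. Taking the left-of-NG solution: M = (42.1, 25.4).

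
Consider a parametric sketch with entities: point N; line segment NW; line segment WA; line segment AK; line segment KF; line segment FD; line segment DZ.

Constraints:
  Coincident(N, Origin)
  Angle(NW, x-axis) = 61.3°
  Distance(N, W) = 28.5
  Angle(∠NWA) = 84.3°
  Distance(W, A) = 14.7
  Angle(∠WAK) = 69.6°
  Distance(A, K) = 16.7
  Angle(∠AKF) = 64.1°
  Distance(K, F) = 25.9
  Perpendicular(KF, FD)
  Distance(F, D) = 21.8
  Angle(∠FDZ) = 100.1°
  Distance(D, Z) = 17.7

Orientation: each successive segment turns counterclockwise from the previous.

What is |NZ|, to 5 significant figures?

40.373

KF ⟂ FD, so FD runs at 113.30°; with |FD| = 21.8, D = (14.562, 44.326). ∠FDZ = 100.1° gives DZ at -166.80° from the x-axis; with |DZ| = 17.7, Z = (-2.6701, 40.285). Then |NZ| = |Z − N| = 40.373.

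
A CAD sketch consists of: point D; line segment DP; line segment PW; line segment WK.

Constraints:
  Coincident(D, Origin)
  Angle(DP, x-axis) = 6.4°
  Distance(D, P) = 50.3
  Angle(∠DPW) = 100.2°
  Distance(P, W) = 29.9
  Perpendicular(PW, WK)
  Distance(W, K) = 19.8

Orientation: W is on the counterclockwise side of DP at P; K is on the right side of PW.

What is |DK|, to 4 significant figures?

79.43

∠DPW = 100.2°, so PW runs at 6.4° + (180° − 100.2°) = 86.20° from the x-axis; with |PW| = 29.9, W = P + 29.9·(cos 86.20°, sin 86.20°) = (51.97, 35.44). The perpendicularity gives WK at right angles to PW; with |WK| = 19.8 on the right of PW, K = W + 19.8·(0.9978, -0.06627) = (71.72, 34.13). Then |DK| = |K − D| = 79.43.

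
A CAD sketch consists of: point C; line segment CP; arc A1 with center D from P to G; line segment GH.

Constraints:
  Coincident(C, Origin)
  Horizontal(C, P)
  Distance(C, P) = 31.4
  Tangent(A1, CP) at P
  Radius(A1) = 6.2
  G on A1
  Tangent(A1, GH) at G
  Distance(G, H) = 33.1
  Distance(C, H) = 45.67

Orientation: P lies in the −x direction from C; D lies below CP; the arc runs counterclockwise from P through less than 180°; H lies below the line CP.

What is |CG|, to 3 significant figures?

38.1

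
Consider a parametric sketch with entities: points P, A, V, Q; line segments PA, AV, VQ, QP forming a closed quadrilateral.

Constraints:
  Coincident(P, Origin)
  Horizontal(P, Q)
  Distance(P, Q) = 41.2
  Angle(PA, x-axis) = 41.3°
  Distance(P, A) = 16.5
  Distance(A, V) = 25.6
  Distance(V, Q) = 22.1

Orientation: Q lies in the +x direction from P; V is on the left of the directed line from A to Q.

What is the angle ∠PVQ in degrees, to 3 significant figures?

73.4°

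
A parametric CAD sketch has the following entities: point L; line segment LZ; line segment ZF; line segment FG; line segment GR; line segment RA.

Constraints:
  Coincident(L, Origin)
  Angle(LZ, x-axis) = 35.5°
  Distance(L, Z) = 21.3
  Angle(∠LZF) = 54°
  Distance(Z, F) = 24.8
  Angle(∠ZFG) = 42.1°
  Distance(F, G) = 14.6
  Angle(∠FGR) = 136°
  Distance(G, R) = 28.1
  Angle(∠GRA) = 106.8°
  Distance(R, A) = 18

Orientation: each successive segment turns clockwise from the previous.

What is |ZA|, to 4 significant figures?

20.60

∠FGR = 136.0° gives GR at 87.60° from the x-axis; with |GR| = 28.1, R = (8.608, 26.56). ∠GRA = 106.8° gives RA at 14.40° from the x-axis; with |RA| = 18.0, A = (26.04, 31.04). Then |ZA| = |A − Z| = 20.60.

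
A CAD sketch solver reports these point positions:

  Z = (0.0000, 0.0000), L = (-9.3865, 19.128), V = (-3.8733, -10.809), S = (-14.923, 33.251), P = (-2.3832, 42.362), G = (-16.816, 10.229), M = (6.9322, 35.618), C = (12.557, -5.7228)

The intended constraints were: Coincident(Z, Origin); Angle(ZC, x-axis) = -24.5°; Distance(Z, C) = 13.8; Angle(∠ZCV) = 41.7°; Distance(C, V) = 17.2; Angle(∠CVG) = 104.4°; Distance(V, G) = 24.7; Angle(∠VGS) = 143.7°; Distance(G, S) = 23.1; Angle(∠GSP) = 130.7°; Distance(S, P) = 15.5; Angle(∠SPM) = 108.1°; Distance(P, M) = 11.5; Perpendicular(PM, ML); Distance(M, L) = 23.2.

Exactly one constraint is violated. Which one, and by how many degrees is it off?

Perpendicular(PM, ML) — off by 8.80°.

Z = (0.00, 0.00) ✓; ZC at -24.50° ✓; |ZC| = 13.80 ✓; ∠ZCV = 41.70° ✓; |CV| = 17.20 ✓; ∠CVG = 104.4° ✓; |VG| = 24.70 ✓; ∠VGS = 143.7° ✓; |GS| = 23.10 ✓; ∠GSP = 130.7° ✓; |SP| = 15.50 ✓; ∠SPM = 108.1° ✓; |PM| = 11.50 ✓; ∠(PM, ML) = 98.80° ✗; |ML| = 23.20 ✓.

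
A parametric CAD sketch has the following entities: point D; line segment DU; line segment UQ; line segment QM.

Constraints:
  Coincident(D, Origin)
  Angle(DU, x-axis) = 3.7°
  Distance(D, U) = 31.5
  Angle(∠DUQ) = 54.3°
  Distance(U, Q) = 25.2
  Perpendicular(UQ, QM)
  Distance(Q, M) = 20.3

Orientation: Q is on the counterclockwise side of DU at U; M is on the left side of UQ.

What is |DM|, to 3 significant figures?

8.62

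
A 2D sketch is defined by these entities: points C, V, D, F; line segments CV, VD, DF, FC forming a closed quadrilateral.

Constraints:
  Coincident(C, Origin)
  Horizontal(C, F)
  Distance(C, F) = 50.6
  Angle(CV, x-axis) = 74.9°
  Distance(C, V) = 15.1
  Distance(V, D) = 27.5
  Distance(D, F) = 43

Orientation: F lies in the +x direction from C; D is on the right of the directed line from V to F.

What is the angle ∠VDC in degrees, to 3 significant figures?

25.8°

Checks: |CF| = 50.60 ✓; |CV| = 15.10 ✓; |VD| = 27.50 ✓; |DF| = 43.00 ✓.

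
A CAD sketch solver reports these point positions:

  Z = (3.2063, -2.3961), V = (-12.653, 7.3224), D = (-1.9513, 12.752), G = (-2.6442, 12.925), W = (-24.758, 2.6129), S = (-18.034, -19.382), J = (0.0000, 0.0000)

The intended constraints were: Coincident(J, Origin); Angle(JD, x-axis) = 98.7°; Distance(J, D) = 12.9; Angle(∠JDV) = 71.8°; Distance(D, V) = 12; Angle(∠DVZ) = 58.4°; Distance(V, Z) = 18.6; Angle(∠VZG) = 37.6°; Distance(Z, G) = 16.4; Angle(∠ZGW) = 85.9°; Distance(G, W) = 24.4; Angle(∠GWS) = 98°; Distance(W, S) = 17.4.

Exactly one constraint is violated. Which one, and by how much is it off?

Distance(W, S) = 17.4 — off by 5.60.

J = (0.00, 0.00) ✓; JD at 98.70° ✓; |JD| = 12.90 ✓; ∠JDV = 71.80° ✓; |DV| = 12.00 ✓; ∠DVZ = 58.40° ✓; |VZ| = 18.60 ✓; ∠VZG = 37.60° ✓; |ZG| = 16.40 ✓; ∠ZGW = 85.90° ✓; |GW| = 24.40 ✓; ∠GWS = 98.00° ✓; |WS| = 23.00 ✗.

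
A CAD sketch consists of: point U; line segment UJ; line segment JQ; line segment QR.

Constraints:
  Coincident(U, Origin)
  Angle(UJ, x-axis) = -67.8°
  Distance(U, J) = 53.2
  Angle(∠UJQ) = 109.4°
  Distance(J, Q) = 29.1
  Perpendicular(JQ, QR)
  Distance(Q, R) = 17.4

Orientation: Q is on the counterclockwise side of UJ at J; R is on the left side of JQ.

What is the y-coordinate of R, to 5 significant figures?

-30.456

U is at the origin; UJ runs at -67.8° with length 53.2, so J = 53.2·(cos -67.8°, sin -67.8°) = (20.101, -49.256). ∠UJQ = 109.4°, so JQ runs at -67.8° + (180° − 109.4°) = 2.8000° from the x-axis; with |JQ| = 29.1, Q = J + 29.1·(cos 2.8000°, sin 2.8000°) = (49.166, -47.835). The perpendicularity gives QR at right angles to JQ; with |QR| = 17.4 on the left of JQ, R = Q + 17.4·(-0.048850, 0.99881) = (48.316, -30.456). So R.y = -30.456.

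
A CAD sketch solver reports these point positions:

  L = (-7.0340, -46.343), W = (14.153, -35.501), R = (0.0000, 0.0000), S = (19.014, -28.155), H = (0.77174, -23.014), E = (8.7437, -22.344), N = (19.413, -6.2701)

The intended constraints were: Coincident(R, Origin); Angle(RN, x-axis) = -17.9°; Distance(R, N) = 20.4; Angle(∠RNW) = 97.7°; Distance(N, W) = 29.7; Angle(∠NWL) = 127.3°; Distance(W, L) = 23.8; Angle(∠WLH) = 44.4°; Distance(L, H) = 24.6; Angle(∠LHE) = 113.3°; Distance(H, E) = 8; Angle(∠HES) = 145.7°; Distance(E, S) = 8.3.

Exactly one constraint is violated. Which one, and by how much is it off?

Distance(E, S) = 8.3 — off by 3.50.

R = (0.00, 0.00) ✓; RN at -17.90° ✓; |RN| = 20.40 ✓; ∠RNW = 97.70° ✓; |NW| = 29.70 ✓; ∠NWL = 127.3° ✓; |WL| = 23.80 ✓; ∠WLH = 44.40° ✓; |LH| = 24.60 ✓; ∠LHE = 113.3° ✓; |HE| = 8.000 ✓; ∠HES = 145.7° ✓; |ES| = 11.80 ✗.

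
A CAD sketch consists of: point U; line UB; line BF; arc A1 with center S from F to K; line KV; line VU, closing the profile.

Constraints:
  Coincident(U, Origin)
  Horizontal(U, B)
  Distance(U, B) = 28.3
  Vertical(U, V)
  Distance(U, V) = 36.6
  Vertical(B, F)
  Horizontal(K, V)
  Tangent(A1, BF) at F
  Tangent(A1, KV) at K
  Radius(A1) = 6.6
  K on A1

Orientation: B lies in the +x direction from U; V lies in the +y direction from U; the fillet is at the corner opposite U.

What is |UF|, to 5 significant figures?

41.242

U is at the origin; U and B share the same y with |UB| = 28.3 and B on the +x side, so B = (28.300, 0.0000). U and V share the same x with |UV| = 36.6 and V on the +y side, so V = (0.0000, 36.600). The virtual corner opposite U is at (28.300, 36.600). A1 meets BF tangentially, so SF is at right angles to BF and A1 meets KV tangentially, so SK is at right angles to KV, with radius 6.6, so the center S sits 6.6 in from both sides at S = (21.700, 30.000). That places the tangent points at F = (28.300, 30.000) on BF and K = (21.700, 36.600) on KV. Then |UF| = |F − U| = 41.242.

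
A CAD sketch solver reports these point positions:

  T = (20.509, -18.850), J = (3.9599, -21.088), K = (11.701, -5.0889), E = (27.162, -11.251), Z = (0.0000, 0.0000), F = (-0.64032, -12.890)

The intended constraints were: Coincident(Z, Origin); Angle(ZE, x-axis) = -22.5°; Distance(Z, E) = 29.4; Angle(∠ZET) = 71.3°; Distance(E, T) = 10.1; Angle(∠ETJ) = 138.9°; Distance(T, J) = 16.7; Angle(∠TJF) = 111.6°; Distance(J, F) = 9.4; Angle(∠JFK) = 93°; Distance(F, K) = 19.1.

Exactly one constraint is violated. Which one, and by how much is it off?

Distance(F, K) = 19.1 — off by 4.50.

Z = (0.00, 0.00) ✓; ZE at -22.50° ✓; |ZE| = 29.40 ✓; ∠ZET = 71.30° ✓; |ET| = 10.10 ✓; ∠ETJ = 138.9° ✓; |TJ| = 16.70 ✓; ∠TJF = 111.6° ✓; |JF| = 9.400 ✓; ∠JFK = 93.00° ✓; |FK| = 14.60 ✗.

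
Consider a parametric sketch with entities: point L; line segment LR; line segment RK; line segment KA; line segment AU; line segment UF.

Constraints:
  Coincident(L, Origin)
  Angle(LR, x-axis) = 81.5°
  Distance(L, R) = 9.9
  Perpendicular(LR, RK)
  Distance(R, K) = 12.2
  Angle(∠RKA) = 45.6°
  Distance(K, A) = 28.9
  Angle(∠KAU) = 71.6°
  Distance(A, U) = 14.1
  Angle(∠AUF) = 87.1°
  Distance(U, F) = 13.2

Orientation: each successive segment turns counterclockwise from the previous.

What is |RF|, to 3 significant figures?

3.62

∠KAU = 71.6° gives AU at 54.3° from the x-axis; with |AU| = 14.1, U = (14.6, -0.365). ∠AUF = 87.1° gives UF at 147° from the x-axis; with |UF| = 13.2, F = (3.48, 6.79). Then |RF| = |F − R| = 3.62.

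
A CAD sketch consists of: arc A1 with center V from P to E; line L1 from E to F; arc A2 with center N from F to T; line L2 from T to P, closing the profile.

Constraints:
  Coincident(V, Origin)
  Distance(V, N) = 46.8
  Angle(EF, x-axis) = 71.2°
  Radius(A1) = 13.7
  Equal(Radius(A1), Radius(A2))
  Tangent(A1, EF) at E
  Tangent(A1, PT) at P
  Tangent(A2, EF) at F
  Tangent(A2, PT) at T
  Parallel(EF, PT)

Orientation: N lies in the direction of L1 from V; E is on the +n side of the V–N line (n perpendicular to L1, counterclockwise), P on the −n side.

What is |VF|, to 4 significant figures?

48.76

The slot axis is L1's direction at 71.2°, so u = (cos 71.2°, sin 71.2°) = (0.3223, 0.9466) and n = (−sin 71.2°, cos 71.2°) = (-0.9466, 0.3223). V is at the origin and N lies 46.8 along u from V, so N = 46.8·u = (15.08, 44.30). Tangency of A1 to both parallel lines with radius 13.7 puts E and P at V ± 13.7·n: E = (-12.97, 4.415), P = (12.97, -4.415). Equal radii place F and T the same way about N: F = N + 13.7·n = (2.113, 48.72), T = N − 13.7·n = (28.05, 39.89). Then |VF| = |F − V| = 48.76.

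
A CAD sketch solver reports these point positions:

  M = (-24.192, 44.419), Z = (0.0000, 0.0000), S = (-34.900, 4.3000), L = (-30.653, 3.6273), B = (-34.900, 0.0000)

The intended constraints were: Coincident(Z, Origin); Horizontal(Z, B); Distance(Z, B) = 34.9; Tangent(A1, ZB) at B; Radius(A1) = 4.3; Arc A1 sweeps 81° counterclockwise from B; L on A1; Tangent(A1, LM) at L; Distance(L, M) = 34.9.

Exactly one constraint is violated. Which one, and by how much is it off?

Distance(L, M) = 34.9 — off by 6.40.

Z = (0.00, 0.00) ✓; Z.y = 0.00, B.y = 0.00 ✓; |ZB| = 34.90 ✓; ∠(SB, BZ) = 90.00° ✓; |SB| = 4.300 ✓; bearing(S→L) − bearing(S→B) = 81.00° ✓; |SL| = 4.300 ✓; ∠(SL, LM) = 90.00° ✓; |LM| = 41.30 ✗.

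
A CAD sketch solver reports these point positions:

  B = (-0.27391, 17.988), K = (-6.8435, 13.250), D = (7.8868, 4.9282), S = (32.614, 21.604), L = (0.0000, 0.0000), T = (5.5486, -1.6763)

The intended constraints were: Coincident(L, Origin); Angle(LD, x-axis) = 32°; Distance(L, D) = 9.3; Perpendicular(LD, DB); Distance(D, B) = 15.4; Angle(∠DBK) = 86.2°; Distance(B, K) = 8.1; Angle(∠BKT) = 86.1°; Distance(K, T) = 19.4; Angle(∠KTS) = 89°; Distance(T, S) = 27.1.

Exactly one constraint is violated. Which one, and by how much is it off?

Distance(T, S) = 27.1 — off by 8.60.

L = (0.00, 0.00) ✓; LD at 32.00° ✓; |LD| = 9.300 ✓; ∠(LD, DB) = 90.00° ✓; |DB| = 15.40 ✓; ∠DBK = 86.20° ✓; |BK| = 8.100 ✓; ∠BKT = 86.10° ✓; |KT| = 19.40 ✓; ∠KTS = 89.00° ✓; |TS| = 35.70 ✗.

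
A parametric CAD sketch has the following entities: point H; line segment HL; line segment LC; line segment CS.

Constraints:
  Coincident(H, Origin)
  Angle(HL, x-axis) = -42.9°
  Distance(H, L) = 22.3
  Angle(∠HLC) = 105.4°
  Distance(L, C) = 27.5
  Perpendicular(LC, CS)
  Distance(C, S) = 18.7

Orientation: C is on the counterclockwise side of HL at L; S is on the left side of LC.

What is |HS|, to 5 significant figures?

33.539

H is at the origin; HL runs at -42.9° with length 22.3, so L = 22.3·(cos -42.9°, sin -42.9°) = (16.336, -15.180). ∠HLC = 105.4°, so LC runs at -42.9° + (180° − 105.4°) = 31.700° from the x-axis; with |LC| = 27.5, C = L + 27.5·(cos 31.700°, sin 31.700°) = (39.733, -0.72960). LC is perpendicular to CS; with |CS| = 18.7 on the left of LC, S = C + 18.7·(-0.52547, 0.85081) = (29.907, 15.181). Then |HS| = |S − H| = 33.539.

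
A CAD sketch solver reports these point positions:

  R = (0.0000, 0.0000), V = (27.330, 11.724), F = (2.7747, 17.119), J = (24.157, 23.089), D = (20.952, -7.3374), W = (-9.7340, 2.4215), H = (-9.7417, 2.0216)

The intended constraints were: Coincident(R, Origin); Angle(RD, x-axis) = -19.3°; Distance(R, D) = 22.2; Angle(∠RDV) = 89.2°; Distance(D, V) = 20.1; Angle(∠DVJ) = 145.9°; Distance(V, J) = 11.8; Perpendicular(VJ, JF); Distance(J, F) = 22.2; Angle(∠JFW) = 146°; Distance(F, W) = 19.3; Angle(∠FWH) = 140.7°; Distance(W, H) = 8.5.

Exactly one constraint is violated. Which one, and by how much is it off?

Distance(W, H) = 8.5 — off by 8.10.

R = (0.00, 0.00) ✓; RD at -19.30° ✓; |RD| = 22.20 ✓; ∠RDV = 89.20° ✓; |DV| = 20.10 ✓; ∠DVJ = 145.9° ✓; |VJ| = 11.80 ✓; ∠(VJ, JF) = 90.00° ✓; |JF| = 22.20 ✓; ∠JFW = 146.0° ✓; |FW| = 19.30 ✓; ∠FWH = 140.7° ✓; |WH| = 0.4000 ✗.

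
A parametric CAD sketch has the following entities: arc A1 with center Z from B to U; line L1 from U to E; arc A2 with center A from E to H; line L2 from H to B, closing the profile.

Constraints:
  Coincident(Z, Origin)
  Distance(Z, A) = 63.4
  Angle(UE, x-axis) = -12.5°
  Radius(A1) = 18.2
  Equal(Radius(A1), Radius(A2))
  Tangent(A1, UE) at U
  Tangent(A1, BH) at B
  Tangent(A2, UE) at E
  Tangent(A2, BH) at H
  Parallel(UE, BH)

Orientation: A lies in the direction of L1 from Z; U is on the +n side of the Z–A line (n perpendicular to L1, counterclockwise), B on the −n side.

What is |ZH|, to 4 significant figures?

65.96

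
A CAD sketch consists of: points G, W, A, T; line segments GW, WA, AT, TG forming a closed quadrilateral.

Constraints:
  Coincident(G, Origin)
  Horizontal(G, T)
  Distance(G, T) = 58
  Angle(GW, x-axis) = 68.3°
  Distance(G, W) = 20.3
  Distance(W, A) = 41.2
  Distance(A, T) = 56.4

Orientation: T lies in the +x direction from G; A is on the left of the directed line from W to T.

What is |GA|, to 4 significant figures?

60.87

Checks: GW at 68.30° ✓; |WA| = 41.20 ✓; |AT| = 56.40 ✓.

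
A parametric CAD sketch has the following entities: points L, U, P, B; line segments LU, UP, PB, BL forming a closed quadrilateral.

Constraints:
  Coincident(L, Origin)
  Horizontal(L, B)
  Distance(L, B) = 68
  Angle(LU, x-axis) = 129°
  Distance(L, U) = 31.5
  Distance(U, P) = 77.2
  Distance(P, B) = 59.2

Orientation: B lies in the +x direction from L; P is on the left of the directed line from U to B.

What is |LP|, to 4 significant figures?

75.74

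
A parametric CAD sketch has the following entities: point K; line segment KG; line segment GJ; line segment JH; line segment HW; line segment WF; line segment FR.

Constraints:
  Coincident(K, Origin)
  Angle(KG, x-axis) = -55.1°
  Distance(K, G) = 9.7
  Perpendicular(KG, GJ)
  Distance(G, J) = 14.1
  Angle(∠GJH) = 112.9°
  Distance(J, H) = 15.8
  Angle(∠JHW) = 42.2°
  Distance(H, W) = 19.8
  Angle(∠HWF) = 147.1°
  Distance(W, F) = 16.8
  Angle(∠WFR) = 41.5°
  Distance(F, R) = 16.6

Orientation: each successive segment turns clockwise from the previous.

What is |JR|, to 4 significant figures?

5.872

∠HWF = 147.1° gives WF at -22.90° from the x-axis; with |WF| = 16.8, F = (15.59, -10.70). ∠WFR = 41.5° gives FR at -161.4° from the x-axis; with |FR| = 16.6, R = (-0.1420, -16.00). Then |JR| = |R − J| = 5.872.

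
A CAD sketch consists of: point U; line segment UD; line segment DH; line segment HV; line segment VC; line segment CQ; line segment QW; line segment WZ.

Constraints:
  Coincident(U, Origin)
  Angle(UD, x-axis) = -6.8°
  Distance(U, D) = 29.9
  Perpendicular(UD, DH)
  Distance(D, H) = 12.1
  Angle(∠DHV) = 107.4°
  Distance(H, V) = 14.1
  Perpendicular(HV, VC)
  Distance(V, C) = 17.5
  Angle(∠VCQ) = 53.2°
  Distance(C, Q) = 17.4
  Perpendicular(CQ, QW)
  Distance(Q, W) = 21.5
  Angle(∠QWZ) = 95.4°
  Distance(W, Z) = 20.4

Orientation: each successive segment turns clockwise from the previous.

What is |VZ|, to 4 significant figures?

16.37

U is at the origin; UD runs at -6.8° with length 29.9, so D = (29.69, -3.540). UD ⟂ DH, so DH runs at -96.80°; with |DH| = 12.1, H = (28.26, -15.56). ∠DHV = 107.4° gives HV at -169.4° from the x-axis; with |HV| = 14.1, V = (14.40, -18.15). HV ⟂ VC, so VC runs at 100.6°; with |VC| = 17.5, C = (11.18, -0.9475). ∠VCQ = 53.2° gives CQ at -26.20° from the x-axis; with |CQ| = 17.4, Q = (26.79, -8.630). The perpendicularity gives QW at right angles to CQ, so QW runs at -116.2°; with |QW| = 21.5, W = (17.30, -27.92). ∠QWZ = 95.4° gives WZ at 159.2° from the x-axis; with |WZ| = 20.4, Z = (-1.772, -20.68). Then |VZ| = |Z − V| = 16.37.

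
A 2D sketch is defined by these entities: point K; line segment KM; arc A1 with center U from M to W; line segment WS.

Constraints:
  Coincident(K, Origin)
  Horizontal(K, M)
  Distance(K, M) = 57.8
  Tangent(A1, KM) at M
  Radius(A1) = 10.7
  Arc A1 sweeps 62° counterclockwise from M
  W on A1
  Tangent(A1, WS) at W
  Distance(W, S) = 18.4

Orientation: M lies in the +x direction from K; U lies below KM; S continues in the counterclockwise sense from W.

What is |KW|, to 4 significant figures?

48.68

K is at the origin; KM is horizontal with |KM| = 57.8 and M on the +x side, so M = (57.80, 0.000). The tangent condition forces UM to be normal to KM, so U = M + (0, -10.7) = (57.80, -10.70). On A1, M sits at bearing 90° from U; a 62° counterclockwise sweep puts W at bearing 152°, so W = U + 10.7·(cos 152°, sin 152°) = (48.35, -5.677). Then |KW| = |W − K| = 48.68.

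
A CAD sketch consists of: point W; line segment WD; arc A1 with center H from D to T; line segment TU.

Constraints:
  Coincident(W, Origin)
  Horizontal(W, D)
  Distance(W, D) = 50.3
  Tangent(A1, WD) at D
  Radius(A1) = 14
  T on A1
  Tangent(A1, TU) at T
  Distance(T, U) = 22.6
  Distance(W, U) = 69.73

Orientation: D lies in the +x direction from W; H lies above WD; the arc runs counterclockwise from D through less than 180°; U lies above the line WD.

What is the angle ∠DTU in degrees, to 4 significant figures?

126.8°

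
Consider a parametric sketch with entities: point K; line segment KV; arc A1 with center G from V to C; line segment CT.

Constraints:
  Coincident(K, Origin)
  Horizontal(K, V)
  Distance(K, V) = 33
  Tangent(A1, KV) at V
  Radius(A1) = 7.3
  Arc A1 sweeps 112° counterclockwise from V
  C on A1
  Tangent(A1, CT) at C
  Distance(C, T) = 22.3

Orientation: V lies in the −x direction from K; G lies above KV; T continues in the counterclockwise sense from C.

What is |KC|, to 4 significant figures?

28.09

Since A1 is tangent to KV there, GV ⟂ KV, so G = V + (0, 7.3) = (-33.00, 7.300). On A1, V sits at bearing -90° from G; a 112° counterclockwise sweep puts C at bearing 22°, so C = G + 7.3·(cos 22°, sin 22°) = (-26.23, 10.03). Then |KC| = |C − K| = 28.09.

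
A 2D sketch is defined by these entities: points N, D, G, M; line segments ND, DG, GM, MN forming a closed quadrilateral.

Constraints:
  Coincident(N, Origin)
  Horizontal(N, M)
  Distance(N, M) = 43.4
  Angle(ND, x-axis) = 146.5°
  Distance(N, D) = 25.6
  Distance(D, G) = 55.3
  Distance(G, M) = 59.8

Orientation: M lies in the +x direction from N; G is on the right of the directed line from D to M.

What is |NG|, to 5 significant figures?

38.071

Checks: |DG| = 55.30 ✓; |GM| = 59.80 ✓.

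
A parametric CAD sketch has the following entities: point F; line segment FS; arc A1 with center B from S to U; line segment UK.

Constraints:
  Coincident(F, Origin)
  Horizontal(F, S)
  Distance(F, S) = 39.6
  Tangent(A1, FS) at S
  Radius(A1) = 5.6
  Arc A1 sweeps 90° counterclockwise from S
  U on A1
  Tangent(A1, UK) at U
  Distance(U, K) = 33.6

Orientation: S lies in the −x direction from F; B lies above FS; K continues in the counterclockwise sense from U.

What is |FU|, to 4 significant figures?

34.46

F is at the origin; F and S share the same y with |FS| = 39.6 and S on the −x side, so S = (-39.60, 0.000). The tangent condition forces BS to be normal to FS, so B = S + (0, 5.6) = (-39.60, 5.600). On A1, S sits at bearing -90° from B; a 90° counterclockwise sweep puts U at bearing 0°, so U = B + 5.6·(cos 0°, sin 0°) = (-34.00, 5.600). Then |FU| = |U − F| = 34.46.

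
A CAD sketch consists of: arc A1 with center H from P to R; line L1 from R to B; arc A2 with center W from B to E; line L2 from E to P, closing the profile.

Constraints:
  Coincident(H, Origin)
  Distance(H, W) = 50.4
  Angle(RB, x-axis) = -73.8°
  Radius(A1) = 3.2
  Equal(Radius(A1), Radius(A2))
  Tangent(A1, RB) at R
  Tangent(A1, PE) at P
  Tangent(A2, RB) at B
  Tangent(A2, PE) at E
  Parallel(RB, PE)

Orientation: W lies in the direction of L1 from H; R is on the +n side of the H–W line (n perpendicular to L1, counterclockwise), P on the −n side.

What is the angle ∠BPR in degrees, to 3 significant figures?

82.8°

Tangency of A1 to both parallel lines with radius 3.2 puts R and P at H ± 3.2·n: R = (3.07, 0.893), P = (-3.07, -0.893). Equal radii place B and E the same way about W: B = W + 3.2·n = (17.1, -47.5), E = W − 3.2·n = (11.0, -49.3). Then cos ∠BPR = PB·PR / (|PB||PR|), giving 82.8°.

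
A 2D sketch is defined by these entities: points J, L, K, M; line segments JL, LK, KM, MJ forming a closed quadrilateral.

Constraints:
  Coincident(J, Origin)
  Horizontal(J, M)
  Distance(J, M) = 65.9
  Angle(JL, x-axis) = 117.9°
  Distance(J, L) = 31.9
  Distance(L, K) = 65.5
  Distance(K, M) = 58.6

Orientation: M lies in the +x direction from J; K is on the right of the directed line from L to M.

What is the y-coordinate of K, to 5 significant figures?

-29.832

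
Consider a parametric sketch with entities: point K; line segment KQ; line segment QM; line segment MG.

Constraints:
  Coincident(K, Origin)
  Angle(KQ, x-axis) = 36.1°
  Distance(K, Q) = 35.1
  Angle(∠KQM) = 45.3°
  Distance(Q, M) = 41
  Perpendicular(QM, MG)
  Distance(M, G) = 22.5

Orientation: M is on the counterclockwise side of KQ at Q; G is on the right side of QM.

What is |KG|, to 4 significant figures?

50.17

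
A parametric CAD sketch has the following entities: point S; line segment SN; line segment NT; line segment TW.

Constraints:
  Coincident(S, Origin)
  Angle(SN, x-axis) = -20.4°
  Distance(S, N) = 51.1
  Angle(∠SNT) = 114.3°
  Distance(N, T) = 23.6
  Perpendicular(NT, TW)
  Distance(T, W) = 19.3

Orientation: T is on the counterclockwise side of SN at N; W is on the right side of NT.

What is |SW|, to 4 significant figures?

79.57

∠SNT = 114.3°, so NT runs at -20.4° + (180° − 114.3°) = 45.30° from the x-axis; with |NT| = 23.6, T = N + 23.6·(cos 45.30°, sin 45.30°) = (64.50, -1.037). The perpendicularity gives TW at right angles to NT; with |TW| = 19.3 on the right of NT, W = T + 19.3·(0.7108, -0.7034) = (78.21, -14.61). Then |SW| = |W − S| = 79.57.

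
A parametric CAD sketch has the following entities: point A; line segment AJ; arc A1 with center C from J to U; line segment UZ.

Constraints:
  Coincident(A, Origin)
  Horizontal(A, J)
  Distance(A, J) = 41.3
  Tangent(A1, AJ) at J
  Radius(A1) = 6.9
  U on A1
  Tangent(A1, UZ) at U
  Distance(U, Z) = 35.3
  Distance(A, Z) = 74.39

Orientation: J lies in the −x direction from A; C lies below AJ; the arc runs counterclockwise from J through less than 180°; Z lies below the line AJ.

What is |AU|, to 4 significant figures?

47.04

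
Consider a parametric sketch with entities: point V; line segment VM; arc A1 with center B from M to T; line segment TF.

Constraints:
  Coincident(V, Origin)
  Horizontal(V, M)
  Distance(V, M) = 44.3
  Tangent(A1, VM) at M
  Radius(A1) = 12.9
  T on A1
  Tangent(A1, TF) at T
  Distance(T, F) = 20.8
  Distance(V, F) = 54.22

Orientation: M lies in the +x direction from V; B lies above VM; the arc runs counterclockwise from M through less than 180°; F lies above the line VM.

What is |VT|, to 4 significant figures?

57.98

Checks: ∠(BM, MV) = 90.00° ✓; |BT| = 12.90 ✓; ∠(BT, TF) = 90.00° ✓; |TF| = 20.80 ✓; |VF| = 54.22 ✓.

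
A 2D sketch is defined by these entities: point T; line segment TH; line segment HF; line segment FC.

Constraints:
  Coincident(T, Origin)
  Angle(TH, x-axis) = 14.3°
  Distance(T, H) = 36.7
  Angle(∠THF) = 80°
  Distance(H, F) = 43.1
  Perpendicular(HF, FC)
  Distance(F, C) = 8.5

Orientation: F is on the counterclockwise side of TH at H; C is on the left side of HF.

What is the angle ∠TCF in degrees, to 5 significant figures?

126.97°

T is at the origin; TH runs at 14.3° with length 36.7, so H = 36.7·(cos 14.3°, sin 14.3°) = (35.563, 9.0649). ∠THF = 80.0°, so HF runs at 14.3° + (180° − 80.0°) = 114.30° from the x-axis; with |HF| = 43.1, F = H + 43.1·(cos 114.30°, sin 114.30°) = (17.827, 48.346). HF is perpendicular to FC; with |FC| = 8.5 on the left of HF, C = F + 8.5·(-0.91140, -0.41151) = (10.080, 44.848). Then cos ∠TCF = CT·CF / (|CT||CF|), giving 126.97°.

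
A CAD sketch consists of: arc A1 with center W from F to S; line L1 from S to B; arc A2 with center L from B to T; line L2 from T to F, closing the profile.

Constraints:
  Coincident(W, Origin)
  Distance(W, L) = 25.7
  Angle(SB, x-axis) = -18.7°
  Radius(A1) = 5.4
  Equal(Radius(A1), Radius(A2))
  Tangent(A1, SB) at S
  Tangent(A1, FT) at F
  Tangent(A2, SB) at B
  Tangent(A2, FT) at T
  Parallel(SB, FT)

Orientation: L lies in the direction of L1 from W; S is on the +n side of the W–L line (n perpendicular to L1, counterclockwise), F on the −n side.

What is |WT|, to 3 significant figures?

26.3

The slot axis is L1's direction at -18.7°, so u = (cos -18.7°, sin -18.7°) = (0.947, -0.321) and n = (−sin -18.7°, cos -18.7°) = (0.321, 0.947). W is at the origin and L lies 25.7 along u from W, so L = 25.7·u = (24.3, -8.24). Tangency of A1 to both parallel lines with radius 5.4 puts S and F at W ± 5.4·n: S = (1.73, 5.11), F = (-1.73, -5.11). Equal radii place B and T the same way about L: B = L + 5.4·n = (26.1, -3.12), T = L − 5.4·n = (22.6, -13.4). Then |WT| = |T − W| = 26.3.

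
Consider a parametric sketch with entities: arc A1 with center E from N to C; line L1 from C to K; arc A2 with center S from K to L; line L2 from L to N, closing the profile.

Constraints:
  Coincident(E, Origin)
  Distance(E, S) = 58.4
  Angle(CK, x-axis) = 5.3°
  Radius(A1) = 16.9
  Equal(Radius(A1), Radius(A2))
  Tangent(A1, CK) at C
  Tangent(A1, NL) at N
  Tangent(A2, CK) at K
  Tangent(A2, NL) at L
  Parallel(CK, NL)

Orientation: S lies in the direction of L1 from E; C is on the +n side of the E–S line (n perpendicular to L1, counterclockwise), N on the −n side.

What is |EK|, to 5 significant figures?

60.796

Tangency of A1 to both parallel lines with radius 16.9 puts C and N at E ± 16.9·n: C = (-1.5611, 16.828), N = (1.5611, -16.828). Equal radii place K and L the same way about S: K = S + 16.9·n = (56.589, 22.222), L = S − 16.9·n = (59.711, -11.433). Then |EK| = |K − E| = 60.796.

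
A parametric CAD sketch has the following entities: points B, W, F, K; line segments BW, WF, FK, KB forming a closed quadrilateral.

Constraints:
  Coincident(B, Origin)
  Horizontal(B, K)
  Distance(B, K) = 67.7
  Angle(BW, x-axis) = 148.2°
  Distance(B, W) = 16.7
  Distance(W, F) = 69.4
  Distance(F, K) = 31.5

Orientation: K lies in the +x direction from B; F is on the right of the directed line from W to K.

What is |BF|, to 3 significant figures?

52.7

Checks: |WF| = 69.40 ✓; |FK| = 31.50 ✓.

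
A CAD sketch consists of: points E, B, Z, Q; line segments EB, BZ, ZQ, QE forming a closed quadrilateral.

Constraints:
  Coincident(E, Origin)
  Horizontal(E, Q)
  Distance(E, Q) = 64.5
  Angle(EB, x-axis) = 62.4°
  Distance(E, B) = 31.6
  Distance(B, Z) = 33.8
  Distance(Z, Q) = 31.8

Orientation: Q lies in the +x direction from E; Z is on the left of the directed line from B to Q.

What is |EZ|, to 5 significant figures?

55.670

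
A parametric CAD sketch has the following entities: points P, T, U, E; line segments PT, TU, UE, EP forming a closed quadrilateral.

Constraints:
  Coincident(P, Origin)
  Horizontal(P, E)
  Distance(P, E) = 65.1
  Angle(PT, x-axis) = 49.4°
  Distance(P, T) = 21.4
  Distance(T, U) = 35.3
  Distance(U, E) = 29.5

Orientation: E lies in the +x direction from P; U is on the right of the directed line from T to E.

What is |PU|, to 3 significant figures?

38.7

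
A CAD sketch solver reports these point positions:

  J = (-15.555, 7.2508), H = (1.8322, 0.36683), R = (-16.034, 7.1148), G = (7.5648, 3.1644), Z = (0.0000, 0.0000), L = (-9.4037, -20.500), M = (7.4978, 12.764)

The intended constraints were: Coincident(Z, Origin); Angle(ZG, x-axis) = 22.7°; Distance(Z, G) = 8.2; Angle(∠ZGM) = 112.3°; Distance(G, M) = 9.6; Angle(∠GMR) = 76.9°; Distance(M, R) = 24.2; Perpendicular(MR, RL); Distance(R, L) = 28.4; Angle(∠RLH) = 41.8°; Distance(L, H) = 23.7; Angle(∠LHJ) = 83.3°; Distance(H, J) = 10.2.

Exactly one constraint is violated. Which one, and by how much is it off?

Distance(H, J) = 10.2 — off by 8.50.

Z = (0.00, 0.00) ✓; ZG at 22.70° ✓; |ZG| = 8.200 ✓; ∠ZGM = 112.3° ✓; |GM| = 9.600 ✓; ∠GMR = 76.90° ✓; |MR| = 24.20 ✓; ∠(MR, RL) = 90.00° ✓; |RL| = 28.40 ✓; ∠RLH = 41.80° ✓; |LH| = 23.70 ✓; ∠LHJ = 83.30° ✓; |HJ| = 18.70 ✗.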